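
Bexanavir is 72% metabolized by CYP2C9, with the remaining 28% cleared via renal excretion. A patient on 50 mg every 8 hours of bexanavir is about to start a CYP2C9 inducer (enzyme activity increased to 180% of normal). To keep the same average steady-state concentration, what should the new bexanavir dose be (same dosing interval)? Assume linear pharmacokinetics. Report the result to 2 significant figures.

79 mg

CYP2C9: 0.72 × 1.8 = 1.296
Other: 0.28 (unchanged)
CL_new/CL_old = 1.296 + 0.28 = 1.576.
Exposure is unchanged when dose changes in proportion to clearance. New dose = 50 mg × 1.576 = 79 mg.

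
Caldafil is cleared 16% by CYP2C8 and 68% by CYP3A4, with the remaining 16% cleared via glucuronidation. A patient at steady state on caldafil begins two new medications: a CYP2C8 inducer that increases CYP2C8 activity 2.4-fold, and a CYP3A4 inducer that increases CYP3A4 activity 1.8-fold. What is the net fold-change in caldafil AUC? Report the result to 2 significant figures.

CYP2C8: 0.16 × 2.4 = 0.384
CYP3A4: 0.68 × 1.8 = 1.224
Other: 0.16 (unchanged)
CL_new/CL_old = 0.384 + 1.224 + 0.16 = 1.768.
Because AUC varies inversely with clearance, the combined effect is 1 / 1.768 = 0.57.

0.57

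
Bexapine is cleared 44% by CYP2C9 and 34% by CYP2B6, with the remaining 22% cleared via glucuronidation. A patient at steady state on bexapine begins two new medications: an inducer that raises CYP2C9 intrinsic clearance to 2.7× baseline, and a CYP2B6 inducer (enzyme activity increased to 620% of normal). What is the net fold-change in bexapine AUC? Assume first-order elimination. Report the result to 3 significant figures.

The CYP2C9 pathway (44% of clearance) rises to 2.7× activity: 0.44 × 2.7 = 1.188.
The CYP2B6 pathway (34% of clearance) rises to 6.2× activity: 0.34 × 6.2 = 2.108.
The remaining 22% of clearance is unaffected.
New clearance relative to baseline: 1.188 + 2.108 + 0.22 = 3.516.
Net AUC ratio = 1 / 3.516 = 0.284.

0.284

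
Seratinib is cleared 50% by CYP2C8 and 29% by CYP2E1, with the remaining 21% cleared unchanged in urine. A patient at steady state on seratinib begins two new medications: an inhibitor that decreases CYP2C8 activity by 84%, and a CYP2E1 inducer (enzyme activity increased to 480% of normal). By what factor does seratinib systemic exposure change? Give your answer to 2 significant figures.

0.59

The CYP2C8 pathway (50% of clearance) drops to 0.16× activity: 0.5 × 0.16 = 0.08.
The CYP2E1 pathway (29% of clearance) increases to 4.8× activity: 0.29 × 4.8 = 1.392.
Non-CYP routes (21%) are unchanged.
CL_new/CL_old = 0.08 + 1.392 + 0.21 = 1.682.
Because systemic exposure varies inversely with clearance, the combined effect is 1 / 1.682 = 0.59.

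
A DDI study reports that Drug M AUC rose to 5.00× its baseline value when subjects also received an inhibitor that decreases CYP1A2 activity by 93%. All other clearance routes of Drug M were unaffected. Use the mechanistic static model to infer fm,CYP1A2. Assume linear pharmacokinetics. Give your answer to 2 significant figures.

0.86

Call the CYP1A2 fraction fm. After the interaction, CL_new/CL_old = fm × 0.07 + (1 − fm).
AUC ratio = 1 / (new CL fraction), so new CL fraction = 1 / 5.00 = 0.2.
fm × 0.07 + 1 − fm = 0.2  ⇒  fm × (0.07 − 1) = −0.8  ⇒  fm = 0.86.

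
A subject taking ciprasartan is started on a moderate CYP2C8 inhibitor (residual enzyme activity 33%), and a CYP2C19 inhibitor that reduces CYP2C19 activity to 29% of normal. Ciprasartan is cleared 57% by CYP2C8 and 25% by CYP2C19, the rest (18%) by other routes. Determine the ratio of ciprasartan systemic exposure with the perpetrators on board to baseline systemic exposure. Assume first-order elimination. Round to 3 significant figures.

2.27

CYP2C8: 0.57 × 0.33 = 0.1881
CYP2C19: 0.25 × 0.29 = 0.0725
Other: 0.18 (unchanged)
New clearance relative to baseline: 0.1881 + 0.0725 + 0.18 = 0.4406.
Because systemic exposure varies inversely with clearance, the combined effect is 1 / 0.4406 = 2.27.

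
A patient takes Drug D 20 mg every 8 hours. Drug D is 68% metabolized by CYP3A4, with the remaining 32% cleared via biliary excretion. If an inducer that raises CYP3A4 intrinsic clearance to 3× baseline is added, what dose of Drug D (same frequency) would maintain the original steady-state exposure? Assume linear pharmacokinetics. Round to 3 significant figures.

47.2 mg

The CYP3A4 pathway (68% of clearance) rises to 3× activity: 0.68 × 3 = 2.04.
Non-CYP routes (32%) are unchanged.
New clearance relative to baseline: 2.04 + 0.32 = 2.36.
To maintain the same steady-state level, dose must scale with clearance: new dose = 20 × 2.36 = 47.2 mg.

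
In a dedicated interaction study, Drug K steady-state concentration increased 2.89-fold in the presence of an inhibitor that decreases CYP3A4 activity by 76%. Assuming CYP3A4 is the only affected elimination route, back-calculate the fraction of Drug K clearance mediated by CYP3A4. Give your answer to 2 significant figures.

0.86

Write x for the fraction cleared via CYP3A4. The observed steady-state concentration change means clearance fell to 1/2.89 = 0.346 of baseline.
Setting x·0.24 + (1 − x) = 0.346 and solving: x = (0.346 − 1)/(0.24 − 1) = 0.86.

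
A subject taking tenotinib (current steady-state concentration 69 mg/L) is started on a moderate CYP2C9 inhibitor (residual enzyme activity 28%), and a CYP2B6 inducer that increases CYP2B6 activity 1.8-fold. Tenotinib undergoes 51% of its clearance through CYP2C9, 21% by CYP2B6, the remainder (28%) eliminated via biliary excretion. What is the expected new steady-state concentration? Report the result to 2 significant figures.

The CYP2C9 pathway (51% of clearance) is reduced to 0.28× activity: 0.51 × 0.28 = 0.1428.
The CYP2B6 pathway (21% of clearance) increases to 1.8× activity: 0.21 × 1.8 = 0.378.
The remaining 28% of clearance is unaffected.
New clearance relative to baseline: 0.1428 + 0.378 + 0.28 = 0.8008.
Steady-state concentration ∝ 1/CL: new value = 69 / 0.8008 = 86 mg/L.

86 mg/L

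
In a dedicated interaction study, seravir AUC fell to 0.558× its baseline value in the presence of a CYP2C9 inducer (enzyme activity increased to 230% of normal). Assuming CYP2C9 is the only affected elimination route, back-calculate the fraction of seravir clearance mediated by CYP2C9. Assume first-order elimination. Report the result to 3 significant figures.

0.609

Write x for the fraction cleared via CYP2C9. The observed AUC change means clearance rose to 1/0.558 = 1.792 of baseline.
Setting x·2.3 + (1 − x) = 1.792 and solving: x = (1.792 − 1)/(2.3 − 1) = 0.609.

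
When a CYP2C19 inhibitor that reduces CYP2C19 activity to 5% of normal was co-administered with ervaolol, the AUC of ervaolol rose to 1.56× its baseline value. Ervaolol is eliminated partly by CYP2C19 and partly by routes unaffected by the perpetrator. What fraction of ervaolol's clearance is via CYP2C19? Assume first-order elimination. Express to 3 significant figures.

Write x for the fraction cleared via CYP2C19. The observed AUC change means clearance fell to 1/1.56 = 0.641 of baseline.
Only the CYP2C19 route changed, so 0.641 = x·0.05 + (1 − x), giving x = 0.378.

0.378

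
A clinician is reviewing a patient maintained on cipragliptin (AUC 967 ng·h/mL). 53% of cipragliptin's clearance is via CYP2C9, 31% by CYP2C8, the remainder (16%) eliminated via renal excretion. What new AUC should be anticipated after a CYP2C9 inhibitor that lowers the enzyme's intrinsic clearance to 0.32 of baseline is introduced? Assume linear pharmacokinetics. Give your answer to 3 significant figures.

CYP2C9: 0.53 × 0.32 = 0.1696
CYP2C8: 0.31 (unchanged)
Other: 0.16 (unchanged)
CL_new/CL_old = 0.1696 + 0.31 + 0.16 = 0.6396.
AUC ∝ 1/CL, so new value = 967 / 0.6396 = 1.51 × 10³ ng·h/mL.

1.51 × 10³ ng·h/mL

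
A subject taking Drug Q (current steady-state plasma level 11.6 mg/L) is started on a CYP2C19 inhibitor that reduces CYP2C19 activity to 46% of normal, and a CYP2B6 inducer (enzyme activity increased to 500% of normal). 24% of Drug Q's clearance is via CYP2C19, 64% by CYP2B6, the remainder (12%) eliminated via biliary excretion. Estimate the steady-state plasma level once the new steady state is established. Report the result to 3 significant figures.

3.38 mg/L

The CYP2C19 pathway (24% of clearance) drops to 0.46× activity: 0.24 × 0.46 = 0.1104.
The CYP2B6 pathway (64% of clearance) increases to 5× activity: 0.64 × 5 = 3.2.
Non-CYP routes (12%) are unchanged.
Relative clearance = 0.1104 + 3.2 + 0.12 = 3.4304.
New steady-state plasma level = 11.6 / 3.4304 = 3.38 mg/L (concentration scales inversely with clearance).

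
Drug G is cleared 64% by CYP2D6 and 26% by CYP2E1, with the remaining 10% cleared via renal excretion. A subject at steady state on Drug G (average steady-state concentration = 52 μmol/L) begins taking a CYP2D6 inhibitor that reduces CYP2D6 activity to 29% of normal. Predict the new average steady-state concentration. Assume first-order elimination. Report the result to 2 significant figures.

The CYP2D6 pathway (64% of clearance) falls to 0.29× activity: 0.64 × 0.29 = 0.1856.
CYP2E1 (26%) and the residual 10% are unaffected.
CL_new/CL_old = 0.1856 + 0.26 + 0.1 = 0.5456.
New average steady-state concentration = baseline ÷ relative clearance = 52 / 0.5456 = 95 μmol/L.

95 μmol/L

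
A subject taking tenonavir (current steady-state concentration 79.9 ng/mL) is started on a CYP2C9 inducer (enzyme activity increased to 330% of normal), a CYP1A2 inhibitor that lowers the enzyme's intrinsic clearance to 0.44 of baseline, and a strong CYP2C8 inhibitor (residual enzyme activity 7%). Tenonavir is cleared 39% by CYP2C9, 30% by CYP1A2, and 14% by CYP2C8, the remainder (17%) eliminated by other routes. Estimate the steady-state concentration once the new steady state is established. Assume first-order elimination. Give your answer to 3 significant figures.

50.0 ng/mL

CYP2C9: 0.39 × 3.3 = 1.287
CYP1A2: 0.3 × 0.44 = 0.132
CYP2C8: 0.14 × 0.07 = 0.0098
Other: 0.17 (unchanged)
New clearance relative to baseline: 1.287 + 0.132 + 0.0098 + 0.17 = 1.5988.
Dividing the baseline by the relative clearance: 79.9 / 1.5988 = 50.0 ng/mL.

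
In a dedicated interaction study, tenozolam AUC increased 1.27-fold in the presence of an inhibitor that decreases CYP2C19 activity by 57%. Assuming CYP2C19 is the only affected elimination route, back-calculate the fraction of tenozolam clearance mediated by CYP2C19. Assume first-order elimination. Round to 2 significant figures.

Let x = fm,CYP2C19. Because AUC ∝ 1/CL, relative clearance fell to 1/1.27 = 0.7874.
Setting x·0.43 + (1 − x) = 0.7874 and solving: x = (0.7874 − 1)/(0.43 − 1) = 0.37.

0.37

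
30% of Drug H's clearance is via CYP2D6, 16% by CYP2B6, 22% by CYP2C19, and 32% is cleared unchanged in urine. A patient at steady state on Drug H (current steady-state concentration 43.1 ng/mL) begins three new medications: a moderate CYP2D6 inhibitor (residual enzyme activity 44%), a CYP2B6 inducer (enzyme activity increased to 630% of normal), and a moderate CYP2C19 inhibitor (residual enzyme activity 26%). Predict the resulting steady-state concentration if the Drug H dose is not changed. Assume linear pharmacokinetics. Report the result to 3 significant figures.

28.4 ng/mL

The CYP2D6 pathway (30% of clearance) drops to 0.44× activity: 0.3 × 0.44 = 0.132.
The CYP2B6 pathway (16% of clearance) increases to 6.3× activity: 0.16 × 6.3 = 1.008.
The CYP2C19 pathway (22% of clearance) falls to 0.26× activity: 0.22 × 0.26 = 0.0572.
The remaining 32% of clearance is unaffected.
Relative clearance = 0.132 + 1.008 + 0.0572 + 0.32 = 1.5172.
New steady-state concentration = 43.1 / 1.5172 = 28.4 ng/mL (concentration scales inversely with clearance).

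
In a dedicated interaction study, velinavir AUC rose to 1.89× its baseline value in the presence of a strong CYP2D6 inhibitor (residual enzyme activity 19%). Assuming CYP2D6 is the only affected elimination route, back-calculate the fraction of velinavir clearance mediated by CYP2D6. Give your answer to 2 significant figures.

Let x = fm,CYP2D6. Because AUC ∝ 1/CL, relative clearance fell to 1/1.89 = 0.5291.
Only the CYP2D6 route changed, so 0.5291 = x·0.19 + (1 − x), giving x = 0.58.

0.58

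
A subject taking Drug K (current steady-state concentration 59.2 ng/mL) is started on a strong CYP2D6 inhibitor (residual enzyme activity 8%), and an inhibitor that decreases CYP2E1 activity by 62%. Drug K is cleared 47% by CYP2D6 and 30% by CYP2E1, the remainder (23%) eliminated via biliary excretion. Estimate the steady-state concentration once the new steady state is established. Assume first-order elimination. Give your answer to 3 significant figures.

155 ng/mL

The CYP2D6 pathway (47% of clearance) falls to 0.08× activity: 0.47 × 0.08 = 0.0376.
The CYP2E1 pathway (30% of clearance) falls to 0.38× activity: 0.3 × 0.38 = 0.114.
Non-CYP routes (23%) are unchanged.
Relative clearance = 0.0376 + 0.114 + 0.23 = 0.3816.
New steady-state concentration = 59.2 / 0.3816 = 155 ng/mL (concentration scales inversely with clearance).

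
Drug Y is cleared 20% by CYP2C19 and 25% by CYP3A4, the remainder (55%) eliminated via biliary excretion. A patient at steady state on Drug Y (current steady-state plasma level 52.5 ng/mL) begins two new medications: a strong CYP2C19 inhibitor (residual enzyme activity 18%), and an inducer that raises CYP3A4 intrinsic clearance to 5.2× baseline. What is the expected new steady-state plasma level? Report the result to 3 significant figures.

The CYP2C19 pathway (20% of clearance) is reduced to 0.18× activity: 0.2 × 0.18 = 0.036.
The CYP3A4 pathway (25% of clearance) is boosted to 5.2× activity: 0.25 × 5.2 = 1.3.
The remaining 55% of clearance is unaffected.
Relative clearance = 0.036 + 1.3 + 0.55 = 1.886.
New steady-state plasma level = 52.5 / 1.886 = 27.8 ng/mL (concentration scales inversely with clearance).

27.8 ng/mL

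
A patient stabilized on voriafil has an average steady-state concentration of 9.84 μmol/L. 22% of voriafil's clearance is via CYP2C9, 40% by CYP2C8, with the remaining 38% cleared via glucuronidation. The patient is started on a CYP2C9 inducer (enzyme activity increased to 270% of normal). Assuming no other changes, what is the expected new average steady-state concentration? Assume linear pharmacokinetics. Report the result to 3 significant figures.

7.16 μmol/L

The CYP2C9 pathway (22% of clearance) increases to 2.7× activity: 0.22 × 2.7 = 0.594.
CYP2C8 (40%) and the residual 38% are unaffected.
New clearance relative to baseline: 0.594 + 0.4 + 0.38 = 1.374.
New average steady-state concentration = baseline ÷ relative clearance = 9.84 / 1.374 = 7.16 μmol/L.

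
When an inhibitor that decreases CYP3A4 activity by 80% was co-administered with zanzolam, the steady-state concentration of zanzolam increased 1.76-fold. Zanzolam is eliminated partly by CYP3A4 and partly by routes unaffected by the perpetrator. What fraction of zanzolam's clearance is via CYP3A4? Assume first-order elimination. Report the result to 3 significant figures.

Let x = fm,CYP3A4. Because steady-state concentration ∝ 1/CL, relative clearance fell to 1/1.76 = 0.5682.
Only the CYP3A4 route changed, so 0.5682 = x·0.2 + (1 − x), giving x = 0.540.

0.540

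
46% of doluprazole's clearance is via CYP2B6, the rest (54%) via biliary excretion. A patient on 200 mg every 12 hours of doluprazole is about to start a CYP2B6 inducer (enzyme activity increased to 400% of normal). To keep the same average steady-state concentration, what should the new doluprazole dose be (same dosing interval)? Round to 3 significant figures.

CYP2B6: 0.46 × 4 = 1.84
Other: 0.54 (unchanged)
New clearance relative to baseline: 1.84 + 0.54 = 2.38.
To maintain the same steady-state level, dose must scale with clearance: new dose = 200 × 2.38 = 476 mg.

476 mg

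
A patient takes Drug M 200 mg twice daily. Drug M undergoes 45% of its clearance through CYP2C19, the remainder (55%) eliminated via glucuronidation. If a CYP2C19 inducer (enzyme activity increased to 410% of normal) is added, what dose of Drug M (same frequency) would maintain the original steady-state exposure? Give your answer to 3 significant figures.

The CYP2C19 pathway (45% of clearance) increases to 4.1× activity: 0.45 × 4.1 = 1.845.
Non-CYP routes (55%) are unchanged.
Relative clearance = 1.845 + 0.55 = 2.395.
Css,avg = (dose rate)/CL, so holding Css fixed requires dose ∝ CL: 200 × 2.395 = 479 mg.

479 mg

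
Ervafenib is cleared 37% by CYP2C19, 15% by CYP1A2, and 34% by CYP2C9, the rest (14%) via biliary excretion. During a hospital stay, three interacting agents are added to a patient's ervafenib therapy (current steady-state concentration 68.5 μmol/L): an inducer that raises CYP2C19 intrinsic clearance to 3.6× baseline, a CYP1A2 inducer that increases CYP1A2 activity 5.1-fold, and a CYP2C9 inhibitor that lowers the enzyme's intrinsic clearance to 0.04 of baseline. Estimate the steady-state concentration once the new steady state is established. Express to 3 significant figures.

CYP2C19: 0.37 × 3.6 = 1.332
CYP1A2: 0.15 × 5.1 = 0.765
CYP2C9: 0.34 × 0.04 = 0.0136
Other: 0.14 (unchanged)
New clearance relative to baseline: 1.332 + 0.765 + 0.0136 + 0.14 = 2.2506.
Steady-state concentration ∝ 1/CL: new value = 68.5 / 2.2506 = 30.4 μmol/L.

30.4 μmol/L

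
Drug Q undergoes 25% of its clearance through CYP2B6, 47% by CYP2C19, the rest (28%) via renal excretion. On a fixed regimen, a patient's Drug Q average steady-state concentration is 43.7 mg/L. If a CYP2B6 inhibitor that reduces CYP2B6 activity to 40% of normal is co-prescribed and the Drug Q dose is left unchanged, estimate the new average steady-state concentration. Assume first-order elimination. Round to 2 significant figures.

51 mg/L

The CYP2B6 pathway (25% of clearance) is reduced to 0.4× activity: 0.25 × 0.4 = 0.1.
CYP2C19 (47%) and the residual 28% are unaffected.
Relative clearance = 0.1 + 0.47 + 0.28 = 0.85.
With dosing unchanged, average steady-state concentration scales as 1/CL: 43.7 / 0.85 = 51 mg/L.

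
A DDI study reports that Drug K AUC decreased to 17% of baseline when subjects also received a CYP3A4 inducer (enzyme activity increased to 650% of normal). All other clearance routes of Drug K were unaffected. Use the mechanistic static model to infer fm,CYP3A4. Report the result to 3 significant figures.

Let x = fm,CYP3A4. Because AUC ∝ 1/CL, relative clearance rose to 1/0.170 = 5.882.
Setting x·6.5 + (1 − x) = 5.882 and solving: x = (5.882 − 1)/(6.5 − 1) = 0.888.

0.888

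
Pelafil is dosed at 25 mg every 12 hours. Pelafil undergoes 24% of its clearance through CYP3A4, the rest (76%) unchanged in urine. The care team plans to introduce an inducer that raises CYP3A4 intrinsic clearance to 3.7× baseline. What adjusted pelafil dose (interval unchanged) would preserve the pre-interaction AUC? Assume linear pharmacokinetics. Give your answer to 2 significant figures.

The CYP3A4 pathway (24% of clearance) is boosted to 3.7× activity: 0.24 × 3.7 = 0.888.
The remaining 76% of clearance is unaffected.
CL_new/CL_old = 0.888 + 0.76 = 1.648.
Css,avg = (dose rate)/CL, so holding Css fixed requires dose ∝ CL: 25 × 1.648 = 41 mg.

41 mg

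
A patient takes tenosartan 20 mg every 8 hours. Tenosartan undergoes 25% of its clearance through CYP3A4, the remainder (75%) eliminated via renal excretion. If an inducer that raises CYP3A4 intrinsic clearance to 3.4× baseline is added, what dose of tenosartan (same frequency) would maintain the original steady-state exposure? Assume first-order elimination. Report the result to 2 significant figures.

CYP3A4: 0.25 × 3.4 = 0.85
Other: 0.75 (unchanged)
CL_new/CL_old = 0.85 + 0.75 = 1.6.
Css,avg = (dose rate)/CL, so holding Css fixed requires dose ∝ CL: 20 × 1.6 = 32 mg.

32 mg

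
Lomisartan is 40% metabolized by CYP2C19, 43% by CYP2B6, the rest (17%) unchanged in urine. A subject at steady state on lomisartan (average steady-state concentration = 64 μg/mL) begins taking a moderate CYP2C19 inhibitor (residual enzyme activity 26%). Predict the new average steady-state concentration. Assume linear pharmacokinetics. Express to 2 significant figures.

91 μg/mL

The CYP2C19 pathway (40% of clearance) drops to 0.26× activity: 0.4 × 0.26 = 0.104.
CYP2B6 (43%) and the residual 17% are unaffected.
CL_new/CL_old = 0.104 + 0.43 + 0.17 = 0.704.
With dosing unchanged, average steady-state concentration scales as 1/CL: 64 / 0.704 = 91 μg/mL.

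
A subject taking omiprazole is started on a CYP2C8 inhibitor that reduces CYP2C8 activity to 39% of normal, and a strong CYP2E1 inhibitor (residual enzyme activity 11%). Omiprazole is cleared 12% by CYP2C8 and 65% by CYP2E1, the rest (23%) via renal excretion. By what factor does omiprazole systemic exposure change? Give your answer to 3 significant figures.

The CYP2C8 pathway (12% of clearance) falls to 0.39× activity: 0.12 × 0.39 = 0.0468.
The CYP2E1 pathway (65% of clearance) is reduced to 0.11× activity: 0.65 × 0.11 = 0.0715.
The remaining 23% of clearance is unaffected.
New clearance relative to baseline: 0.0468 + 0.0715 + 0.23 = 0.3483.
Because systemic exposure varies inversely with clearance, the combined effect is 1 / 0.3483 = 2.87.

2.87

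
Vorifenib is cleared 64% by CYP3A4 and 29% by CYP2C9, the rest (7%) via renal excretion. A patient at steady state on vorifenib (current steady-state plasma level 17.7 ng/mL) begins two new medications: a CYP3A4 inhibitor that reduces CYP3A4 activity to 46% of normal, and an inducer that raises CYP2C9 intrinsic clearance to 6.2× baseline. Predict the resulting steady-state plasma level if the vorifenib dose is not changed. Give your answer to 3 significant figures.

CYP3A4: 0.64 × 0.46 = 0.2944
CYP2C9: 0.29 × 6.2 = 1.798
Other: 0.07 (unchanged)
New clearance relative to baseline: 0.2944 + 1.798 + 0.07 = 2.1624.
New steady-state plasma level = 17.7 / 2.1624 = 8.19 ng/mL (concentration scales inversely with clearance).

8.19 ng/mL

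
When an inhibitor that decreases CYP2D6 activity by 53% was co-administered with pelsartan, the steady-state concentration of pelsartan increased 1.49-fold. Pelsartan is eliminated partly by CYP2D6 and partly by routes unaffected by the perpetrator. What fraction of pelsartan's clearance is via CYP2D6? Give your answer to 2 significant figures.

Write x for the fraction cleared via CYP2D6. The observed steady-state concentration change means clearance fell to 1/1.49 = 0.6711 of baseline.
Only the CYP2D6 route changed, so 0.6711 = x·0.47 + (1 − x), giving x = 0.62.

0.62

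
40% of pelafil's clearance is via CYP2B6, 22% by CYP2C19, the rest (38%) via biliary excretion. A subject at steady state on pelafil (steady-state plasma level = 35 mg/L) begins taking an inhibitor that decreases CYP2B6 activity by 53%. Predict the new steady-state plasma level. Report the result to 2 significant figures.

44 mg/L

CYP2B6: 0.4 × 0.47 = 0.188
CYP2C19: 0.22 (unchanged)
Other: 0.38 (unchanged)
Relative clearance = 0.188 + 0.22 + 0.38 = 0.788.
Steady-state plasma level ∝ 1/CL, so new value = 35 / 0.788 = 44 mg/L.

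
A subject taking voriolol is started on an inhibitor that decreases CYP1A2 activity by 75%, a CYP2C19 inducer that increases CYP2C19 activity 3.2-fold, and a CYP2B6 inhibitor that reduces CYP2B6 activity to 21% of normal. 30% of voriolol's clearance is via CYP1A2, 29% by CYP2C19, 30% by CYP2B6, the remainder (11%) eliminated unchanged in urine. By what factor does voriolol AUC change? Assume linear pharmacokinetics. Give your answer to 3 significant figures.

The CYP1A2 pathway (30% of clearance) is reduced to 0.25× activity: 0.3 × 0.25 = 0.075.
The CYP2C19 pathway (29% of clearance) rises to 3.2× activity: 0.29 × 3.2 = 0.928.
The CYP2B6 pathway (30% of clearance) is reduced to 0.21× activity: 0.3 × 0.21 = 0.063.
The remaining 11% of clearance is unaffected.
New clearance relative to baseline: 0.075 + 0.928 + 0.063 + 0.11 = 1.176.
Because AUC varies inversely with clearance, the combined effect is 1 / 1.176 = 0.850.

0.850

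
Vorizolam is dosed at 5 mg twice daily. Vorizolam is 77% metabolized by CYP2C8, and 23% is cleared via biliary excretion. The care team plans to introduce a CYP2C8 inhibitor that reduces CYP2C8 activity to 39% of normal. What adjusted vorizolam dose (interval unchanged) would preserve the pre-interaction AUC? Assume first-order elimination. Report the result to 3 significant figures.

The CYP2C8 pathway (77% of clearance) falls to 0.39× activity: 0.77 × 0.39 = 0.3003.
The remaining 23% of clearance is unaffected.
Relative clearance = 0.3003 + 0.23 = 0.5303.
Css,avg = (dose rate)/CL, so holding Css fixed requires dose ∝ CL: 5 × 0.5303 = 2.65 mg.

2.65 mg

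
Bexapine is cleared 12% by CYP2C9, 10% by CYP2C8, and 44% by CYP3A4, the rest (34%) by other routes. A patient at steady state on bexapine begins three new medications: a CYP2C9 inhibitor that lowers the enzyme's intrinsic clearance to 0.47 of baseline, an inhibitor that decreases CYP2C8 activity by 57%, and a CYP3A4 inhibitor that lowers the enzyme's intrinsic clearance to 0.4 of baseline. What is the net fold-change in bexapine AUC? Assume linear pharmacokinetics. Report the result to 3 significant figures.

1.62

CYP2C9: 0.12 × 0.47 = 0.0564
CYP2C8: 0.1 × 0.43 = 0.043
CYP3A4: 0.44 × 0.4 = 0.176
Other: 0.34 (unchanged)
Relative clearance = 0.0564 + 0.043 + 0.176 + 0.34 = 0.6154.
Net AUC ratio = 1 / 0.6154 = 1.62.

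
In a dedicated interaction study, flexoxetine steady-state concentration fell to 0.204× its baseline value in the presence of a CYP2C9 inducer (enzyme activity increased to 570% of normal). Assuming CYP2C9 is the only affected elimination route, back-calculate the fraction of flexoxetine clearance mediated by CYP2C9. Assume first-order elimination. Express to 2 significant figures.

0.83

CL'/CL = 1 / 0.204 = 4.902
5.7·fm + (1 − fm) = 4.902
fm = (4.902 − 1) / (5.7 − 1) = 0.83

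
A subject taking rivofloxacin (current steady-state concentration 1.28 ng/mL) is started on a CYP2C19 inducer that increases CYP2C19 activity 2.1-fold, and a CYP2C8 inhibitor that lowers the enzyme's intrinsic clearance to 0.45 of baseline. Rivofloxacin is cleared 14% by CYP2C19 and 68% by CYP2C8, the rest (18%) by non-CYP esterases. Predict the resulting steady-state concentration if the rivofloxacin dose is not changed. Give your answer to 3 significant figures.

CYP2C19: 0.14 × 2.1 = 0.294
CYP2C8: 0.68 × 0.45 = 0.306
Other: 0.18 (unchanged)
New clearance relative to baseline: 0.294 + 0.306 + 0.18 = 0.78.
Steady-state concentration ∝ 1/CL: new value = 1.28 / 0.78 = 1.64 ng/mL.

1.64 ng/mL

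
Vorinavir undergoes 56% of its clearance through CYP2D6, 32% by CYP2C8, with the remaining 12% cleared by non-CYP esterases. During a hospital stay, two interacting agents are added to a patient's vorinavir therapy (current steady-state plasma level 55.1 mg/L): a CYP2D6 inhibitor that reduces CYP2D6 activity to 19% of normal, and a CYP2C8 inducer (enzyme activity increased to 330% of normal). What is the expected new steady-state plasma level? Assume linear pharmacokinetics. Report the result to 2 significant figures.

43 mg/L

The CYP2D6 pathway (56% of clearance) drops to 0.19× activity: 0.56 × 0.19 = 0.1064.
The CYP2C8 pathway (32% of clearance) increases to 3.3× activity: 0.32 × 3.3 = 1.056.
Non-CYP routes (12%) are unchanged.
Relative clearance = 0.1064 + 1.056 + 0.12 = 1.2824.
Steady-state plasma level ∝ 1/CL: new value = 55.1 / 1.2824 = 43 mg/L.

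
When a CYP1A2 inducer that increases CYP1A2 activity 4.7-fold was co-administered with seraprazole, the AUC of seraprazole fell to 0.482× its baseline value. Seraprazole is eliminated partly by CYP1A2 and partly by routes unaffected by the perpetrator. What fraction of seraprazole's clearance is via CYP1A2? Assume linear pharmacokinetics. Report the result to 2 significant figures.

0.29

Write x for the fraction cleared via CYP1A2. The observed AUC change means clearance rose to 1/0.482 = 2.075 of baseline.
Setting x·4.7 + (1 − x) = 2.075 and solving: x = (2.075 − 1)/(4.7 − 1) = 0.29.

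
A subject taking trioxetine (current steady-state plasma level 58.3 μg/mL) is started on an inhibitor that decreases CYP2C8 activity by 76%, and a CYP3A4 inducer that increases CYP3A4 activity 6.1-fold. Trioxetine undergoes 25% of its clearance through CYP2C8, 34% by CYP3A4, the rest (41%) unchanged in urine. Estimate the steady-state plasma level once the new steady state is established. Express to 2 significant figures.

The CYP2C8 pathway (25% of clearance) is reduced to 0.24× activity: 0.25 × 0.24 = 0.06.
The CYP3A4 pathway (34% of clearance) increases to 6.1× activity: 0.34 × 6.1 = 2.074.
The remaining 41% of clearance is unaffected.
New clearance relative to baseline: 0.06 + 2.074 + 0.41 = 2.544.
New steady-state plasma level = 58.3 / 2.544 = 23 μg/mL (concentration scales inversely with clearance).

23 μg/mL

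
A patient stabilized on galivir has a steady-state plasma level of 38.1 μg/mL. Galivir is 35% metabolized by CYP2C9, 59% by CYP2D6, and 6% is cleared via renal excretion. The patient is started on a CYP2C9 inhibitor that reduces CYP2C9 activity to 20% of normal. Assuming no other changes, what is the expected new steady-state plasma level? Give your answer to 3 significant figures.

The CYP2C9 pathway (35% of clearance) drops to 0.2× activity: 0.35 × 0.2 = 0.07.
CYP2D6 (59%) and the residual 6% are unaffected.
Relative clearance = 0.07 + 0.59 + 0.06 = 0.72.
Steady-state plasma level ∝ 1/CL, so new value = 38.1 / 0.72 = 52.9 μg/mL.

52.9 μg/mL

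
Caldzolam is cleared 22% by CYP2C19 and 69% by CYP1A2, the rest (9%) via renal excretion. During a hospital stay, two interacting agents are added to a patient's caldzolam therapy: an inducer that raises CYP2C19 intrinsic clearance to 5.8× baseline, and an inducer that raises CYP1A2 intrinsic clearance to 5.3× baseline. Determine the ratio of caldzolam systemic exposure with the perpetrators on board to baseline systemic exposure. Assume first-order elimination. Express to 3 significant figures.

The CYP2C19 pathway (22% of clearance) is boosted to 5.8× activity: 0.22 × 5.8 = 1.276.
The CYP1A2 pathway (69% of clearance) is boosted to 5.3× activity: 0.69 × 5.3 = 3.657.
The remaining 9% of clearance is unaffected.
New clearance relative to baseline: 1.276 + 3.657 + 0.09 = 5.023.
Because systemic exposure varies inversely with clearance, the combined effect is 1 / 5.023 = 0.199.

0.199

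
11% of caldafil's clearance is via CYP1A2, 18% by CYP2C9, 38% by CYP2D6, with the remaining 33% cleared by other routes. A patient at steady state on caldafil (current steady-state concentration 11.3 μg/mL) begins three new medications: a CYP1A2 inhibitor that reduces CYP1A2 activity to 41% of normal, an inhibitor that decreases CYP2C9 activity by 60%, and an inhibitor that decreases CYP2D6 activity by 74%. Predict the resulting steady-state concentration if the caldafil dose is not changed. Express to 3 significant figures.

20.7 μg/mL

CYP1A2: 0.11 × 0.41 = 0.0451
CYP2C9: 0.18 × 0.4 = 0.072
CYP2D6: 0.38 × 0.26 = 0.0988
Other: 0.33 (unchanged)
CL_new/CL_old = 0.0451 + 0.072 + 0.0988 + 0.33 = 0.5459.
Dividing the baseline by the relative clearance: 11.3 / 0.5459 = 20.7 μg/mL.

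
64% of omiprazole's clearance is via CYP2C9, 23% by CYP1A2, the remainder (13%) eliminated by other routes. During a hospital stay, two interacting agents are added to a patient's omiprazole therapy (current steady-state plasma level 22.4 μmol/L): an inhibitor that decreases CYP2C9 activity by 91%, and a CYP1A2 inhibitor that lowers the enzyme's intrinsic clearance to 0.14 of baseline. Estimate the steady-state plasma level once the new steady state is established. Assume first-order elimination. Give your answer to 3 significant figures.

102 μmol/L

The CYP2C9 pathway (64% of clearance) falls to 0.09× activity: 0.64 × 0.09 = 0.0576.
The CYP1A2 pathway (23% of clearance) falls to 0.14× activity: 0.23 × 0.14 = 0.0322.
The remaining 13% of clearance is unaffected.
CL_new/CL_old = 0.0576 + 0.0322 + 0.13 = 0.2198.
Dividing the baseline by the relative clearance: 22.4 / 0.2198 = 102 μmol/L.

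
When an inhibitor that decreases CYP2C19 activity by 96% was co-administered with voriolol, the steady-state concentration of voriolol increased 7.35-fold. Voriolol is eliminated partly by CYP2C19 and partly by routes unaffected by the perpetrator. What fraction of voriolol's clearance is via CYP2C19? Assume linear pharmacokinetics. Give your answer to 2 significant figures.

Write x for the fraction cleared via CYP2C19. The observed steady-state concentration change means clearance fell to 1/7.35 = 0.1361 of baseline.
Setting x·0.04 + (1 − x) = 0.1361 and solving: x = (0.1361 − 1)/(0.04 − 1) = 0.90.

0.90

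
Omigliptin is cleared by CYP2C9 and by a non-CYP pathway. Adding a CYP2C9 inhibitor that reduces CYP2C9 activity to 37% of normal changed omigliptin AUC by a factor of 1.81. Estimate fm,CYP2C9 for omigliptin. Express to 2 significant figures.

Let x = fm,CYP2C9. Because AUC ∝ 1/CL, relative clearance fell to 1/1.81 = 0.5525.
Setting x·0.37 + (1 − x) = 0.5525 and solving: x = (0.5525 − 1)/(0.37 − 1) = 0.71.

0.71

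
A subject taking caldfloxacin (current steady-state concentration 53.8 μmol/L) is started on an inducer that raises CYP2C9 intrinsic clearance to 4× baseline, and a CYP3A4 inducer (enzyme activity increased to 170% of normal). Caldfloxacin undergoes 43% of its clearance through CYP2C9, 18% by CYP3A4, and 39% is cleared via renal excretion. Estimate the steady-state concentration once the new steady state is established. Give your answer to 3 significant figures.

22.3 μmol/L

The CYP2C9 pathway (43% of clearance) is boosted to 4× activity: 0.43 × 4 = 1.72.
The CYP3A4 pathway (18% of clearance) is boosted to 1.7× activity: 0.18 × 1.7 = 0.306.
Non-CYP routes (39%) are unchanged.
New clearance relative to baseline: 1.72 + 0.306 + 0.39 = 2.416.
Steady-state concentration ∝ 1/CL: new value = 53.8 / 2.416 = 22.3 μmol/L.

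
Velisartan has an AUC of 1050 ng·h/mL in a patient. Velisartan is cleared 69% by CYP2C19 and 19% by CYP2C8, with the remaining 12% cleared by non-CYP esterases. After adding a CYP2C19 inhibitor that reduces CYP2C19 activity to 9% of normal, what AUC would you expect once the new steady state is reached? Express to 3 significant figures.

2.82 × 10³ ng·h/mL

CYP2C19: 0.69 × 0.09 = 0.0621
CYP2C8: 0.19 (unchanged)
Other: 0.12 (unchanged)
New clearance relative to baseline: 0.0621 + 0.19 + 0.12 = 0.3721.
AUC ∝ 1/CL, so new value = 1050 / 0.3721 = 2.82 × 10³ ng·h/mL.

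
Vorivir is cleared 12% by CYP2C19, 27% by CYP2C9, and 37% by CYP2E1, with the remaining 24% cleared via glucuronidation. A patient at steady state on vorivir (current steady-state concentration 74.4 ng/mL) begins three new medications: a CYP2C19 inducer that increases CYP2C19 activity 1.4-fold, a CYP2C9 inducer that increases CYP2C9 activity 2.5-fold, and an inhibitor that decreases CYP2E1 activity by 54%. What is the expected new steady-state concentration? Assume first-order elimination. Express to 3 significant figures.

The CYP2C19 pathway (12% of clearance) increases to 1.4× activity: 0.12 × 1.4 = 0.168.
The CYP2C9 pathway (27% of clearance) increases to 2.5× activity: 0.27 × 2.5 = 0.675.
The CYP2E1 pathway (37% of clearance) drops to 0.46× activity: 0.37 × 0.46 = 0.1702.
Non-CYP routes (24%) are unchanged.
CL_new/CL_old = 0.168 + 0.675 + 0.1702 + 0.24 = 1.2532.
Steady-state concentration ∝ 1/CL: new value = 74.4 / 1.2532 = 59.4 ng/mL.

59.4 ng/mL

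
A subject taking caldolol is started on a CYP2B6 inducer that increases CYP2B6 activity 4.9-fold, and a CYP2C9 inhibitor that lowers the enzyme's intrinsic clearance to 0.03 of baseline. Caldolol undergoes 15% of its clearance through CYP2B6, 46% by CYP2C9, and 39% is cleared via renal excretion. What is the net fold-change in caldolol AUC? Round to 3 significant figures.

The CYP2B6 pathway (15% of clearance) is boosted to 4.9× activity: 0.15 × 4.9 = 0.735.
The CYP2C9 pathway (46% of clearance) is reduced to 0.03× activity: 0.46 × 0.03 = 0.0138.
The remaining 39% of clearance is unaffected.
CL_new/CL_old = 0.735 + 0.0138 + 0.39 = 1.1388.
Net AUC ratio = 1 / 1.1388 = 0.878.

0.878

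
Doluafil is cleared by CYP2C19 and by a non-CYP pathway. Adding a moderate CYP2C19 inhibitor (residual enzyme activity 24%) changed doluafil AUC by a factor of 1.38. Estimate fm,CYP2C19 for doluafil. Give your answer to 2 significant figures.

0.36

Let fm be the CYP2C19 fraction. New clearance relative to baseline = fm × 0.24 + (1 − fm).
AUC ratio = 1 / (new CL fraction), so new CL fraction = 1 / 1.38 = 0.7246.
fm × 0.24 + 1 − fm = 0.7246  ⇒  fm × (0.24 − 1) = −0.2754  ⇒  fm = 0.36.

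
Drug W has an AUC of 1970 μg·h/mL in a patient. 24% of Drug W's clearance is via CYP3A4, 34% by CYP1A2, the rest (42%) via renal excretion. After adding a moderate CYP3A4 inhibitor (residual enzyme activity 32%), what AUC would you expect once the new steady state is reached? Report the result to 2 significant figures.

The CYP3A4 pathway (24% of clearance) is reduced to 0.32× activity: 0.24 × 0.32 = 0.0768.
CYP1A2 (34%) and the residual 42% are unaffected.
Relative clearance = 0.0768 + 0.34 + 0.42 = 0.8368.
AUC ∝ 1/CL, so new value = 1970 / 0.8368 = 2.4 × 10³ μg·h/mL.

2.4 × 10³ μg·h/mL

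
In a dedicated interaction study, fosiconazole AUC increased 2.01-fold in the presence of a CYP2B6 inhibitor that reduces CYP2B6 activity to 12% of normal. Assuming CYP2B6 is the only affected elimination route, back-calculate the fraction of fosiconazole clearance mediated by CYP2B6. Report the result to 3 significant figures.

0.571

Call the CYP2B6 fraction fm. After the interaction, CL_new/CL_old = fm × 0.12 + (1 − fm).
AUC ratio = 1 / (new CL fraction), so new CL fraction = 1 / 2.01 = 0.4975.
fm × 0.12 + 1 − fm = 0.4975  ⇒  fm × (0.12 − 1) = −0.5025  ⇒  fm = 0.571.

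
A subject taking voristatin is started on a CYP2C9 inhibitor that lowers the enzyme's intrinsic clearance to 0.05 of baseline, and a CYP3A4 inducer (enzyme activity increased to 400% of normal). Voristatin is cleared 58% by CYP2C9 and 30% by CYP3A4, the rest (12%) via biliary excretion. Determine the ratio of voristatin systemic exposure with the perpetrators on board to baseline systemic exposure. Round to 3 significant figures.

The CYP2C9 pathway (58% of clearance) is reduced to 0.05× activity: 0.58 × 0.05 = 0.029.
The CYP3A4 pathway (30% of clearance) is boosted to 4× activity: 0.3 × 4 = 1.2.
Non-CYP routes (12%) are unchanged.
Relative clearance = 0.029 + 1.2 + 0.12 = 1.349.
Net systemic exposure ratio = 1 / 1.349 = 0.741.

0.741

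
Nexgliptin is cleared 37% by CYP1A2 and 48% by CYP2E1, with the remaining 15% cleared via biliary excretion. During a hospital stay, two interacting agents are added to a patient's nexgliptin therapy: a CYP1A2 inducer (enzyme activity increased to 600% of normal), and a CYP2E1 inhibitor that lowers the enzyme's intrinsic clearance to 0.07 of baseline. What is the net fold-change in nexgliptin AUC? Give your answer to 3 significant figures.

0.416

The CYP1A2 pathway (37% of clearance) increases to 6× activity: 0.37 × 6 = 2.22.
The CYP2E1 pathway (48% of clearance) is reduced to 0.07× activity: 0.48 × 0.07 = 0.0336.
Non-CYP routes (15%) are unchanged.
Relative clearance = 2.22 + 0.0336 + 0.15 = 2.4036.
AUC ∝ 1/CL: fold-change = 1 / 2.4036 = 0.416.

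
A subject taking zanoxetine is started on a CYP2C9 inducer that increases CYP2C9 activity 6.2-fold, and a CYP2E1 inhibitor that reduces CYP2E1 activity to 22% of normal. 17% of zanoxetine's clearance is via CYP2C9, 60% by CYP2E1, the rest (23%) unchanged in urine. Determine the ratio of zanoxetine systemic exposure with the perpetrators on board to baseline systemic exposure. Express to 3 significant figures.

0.706

The CYP2C9 pathway (17% of clearance) is boosted to 6.2× activity: 0.17 × 6.2 = 1.054.
The CYP2E1 pathway (60% of clearance) is reduced to 0.22× activity: 0.6 × 0.22 = 0.132.
Non-CYP routes (23%) are unchanged.
New clearance relative to baseline: 1.054 + 0.132 + 0.23 = 1.416.
Net systemic exposure ratio = 1 / 1.416 = 0.706.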